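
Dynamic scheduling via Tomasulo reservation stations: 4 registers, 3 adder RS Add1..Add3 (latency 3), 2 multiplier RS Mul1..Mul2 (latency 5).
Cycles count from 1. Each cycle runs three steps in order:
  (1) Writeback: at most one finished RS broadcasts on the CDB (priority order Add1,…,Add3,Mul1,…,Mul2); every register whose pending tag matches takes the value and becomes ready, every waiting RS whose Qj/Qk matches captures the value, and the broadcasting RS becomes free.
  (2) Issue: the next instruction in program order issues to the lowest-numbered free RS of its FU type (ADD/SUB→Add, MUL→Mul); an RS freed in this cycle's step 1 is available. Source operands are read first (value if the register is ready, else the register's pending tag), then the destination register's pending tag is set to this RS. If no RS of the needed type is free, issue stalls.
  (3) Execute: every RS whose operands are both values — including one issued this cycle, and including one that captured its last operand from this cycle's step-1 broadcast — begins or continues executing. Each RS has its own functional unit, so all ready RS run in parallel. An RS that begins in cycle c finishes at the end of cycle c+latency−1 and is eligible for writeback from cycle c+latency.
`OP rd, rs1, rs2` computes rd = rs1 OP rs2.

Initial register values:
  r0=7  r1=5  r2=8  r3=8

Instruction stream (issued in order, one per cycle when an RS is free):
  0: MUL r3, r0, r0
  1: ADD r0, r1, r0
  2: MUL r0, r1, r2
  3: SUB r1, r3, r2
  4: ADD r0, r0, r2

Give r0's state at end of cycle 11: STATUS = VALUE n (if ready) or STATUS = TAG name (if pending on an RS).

cycle 1: issue MUL r3<-Mul1 // r0:7,r1:5,r2:8,r3:Mul1
cycle 2: issue ADD r0<-Add1 // r0:Add1,r1:5,r2:8,r3:Mul1
cycle 3: issue MUL r0<-Mul2 // r0:Mul2,r1:5,r2:8,r3:Mul1
cycle 4: issue SUB r1<-Add2 // r0:Mul2,r1:Add2,r2:8,r3:Mul1
cycle 5: CDB Add1=12; issue ADD r0<-Add1 // r0:Add1,r1:Add2,r2:8,r3:Mul1
cycle 6: CDB Mul1=49 // r0:Add1,r1:Add2,r2:8,r3:49
cycle 7: - // r0:Add1,r1:Add2,r2:8,r3:49
cycle 8: CDB Mul2=40 // r0:Add1,r1:Add2,r2:8,r3:49
cycle 9: CDB Add2=41 // r0:Add1,r1:41,r2:8,r3:49
cycle 10: - // r0:Add1,r1:41,r2:8,r3:49
cycle 11: CDB Add1=48 // r0:48,r1:41,r2:8,r3:49

STATUS = VALUE 48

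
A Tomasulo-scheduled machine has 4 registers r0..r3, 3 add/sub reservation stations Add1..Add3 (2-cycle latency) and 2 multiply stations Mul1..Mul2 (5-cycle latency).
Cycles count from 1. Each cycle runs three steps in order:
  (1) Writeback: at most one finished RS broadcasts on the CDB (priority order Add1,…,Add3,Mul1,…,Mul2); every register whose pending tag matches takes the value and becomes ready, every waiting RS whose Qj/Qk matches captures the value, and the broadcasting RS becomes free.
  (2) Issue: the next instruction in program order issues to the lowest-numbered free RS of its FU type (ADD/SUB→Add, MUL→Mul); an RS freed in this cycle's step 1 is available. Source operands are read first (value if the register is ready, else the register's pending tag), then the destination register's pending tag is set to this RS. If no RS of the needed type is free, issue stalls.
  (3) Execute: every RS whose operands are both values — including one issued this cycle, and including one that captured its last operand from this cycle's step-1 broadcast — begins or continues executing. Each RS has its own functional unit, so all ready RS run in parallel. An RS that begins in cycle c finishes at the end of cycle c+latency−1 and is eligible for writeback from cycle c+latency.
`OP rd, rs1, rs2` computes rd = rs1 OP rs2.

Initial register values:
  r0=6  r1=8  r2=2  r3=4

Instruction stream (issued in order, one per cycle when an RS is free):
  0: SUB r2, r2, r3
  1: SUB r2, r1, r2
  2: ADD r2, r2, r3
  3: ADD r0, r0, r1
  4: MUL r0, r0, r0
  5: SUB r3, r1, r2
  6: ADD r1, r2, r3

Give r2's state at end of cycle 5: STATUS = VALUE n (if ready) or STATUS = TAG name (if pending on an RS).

STATUS = TAG Add1

  c1: issue SUB r2<-Add1  regs: r0:6,r1:8,r2:Add1,r3:4
  c2: issue SUB r2<-Add2  regs: r0:6,r1:8,r2:Add2,r3:4
  c3: CDB Add1=-2; issue ADD r2<-Add1  regs: r0:6,r1:8,r2:Add1,r3:4
  c4: issue ADD r0<-Add3  regs: r0:Add3,r1:8,r2:Add1,r3:4
  c5: CDB Add2=10; issue MUL r0<-Mul1  regs: r0:Mul1,r1:8,r2:Add1,r3:4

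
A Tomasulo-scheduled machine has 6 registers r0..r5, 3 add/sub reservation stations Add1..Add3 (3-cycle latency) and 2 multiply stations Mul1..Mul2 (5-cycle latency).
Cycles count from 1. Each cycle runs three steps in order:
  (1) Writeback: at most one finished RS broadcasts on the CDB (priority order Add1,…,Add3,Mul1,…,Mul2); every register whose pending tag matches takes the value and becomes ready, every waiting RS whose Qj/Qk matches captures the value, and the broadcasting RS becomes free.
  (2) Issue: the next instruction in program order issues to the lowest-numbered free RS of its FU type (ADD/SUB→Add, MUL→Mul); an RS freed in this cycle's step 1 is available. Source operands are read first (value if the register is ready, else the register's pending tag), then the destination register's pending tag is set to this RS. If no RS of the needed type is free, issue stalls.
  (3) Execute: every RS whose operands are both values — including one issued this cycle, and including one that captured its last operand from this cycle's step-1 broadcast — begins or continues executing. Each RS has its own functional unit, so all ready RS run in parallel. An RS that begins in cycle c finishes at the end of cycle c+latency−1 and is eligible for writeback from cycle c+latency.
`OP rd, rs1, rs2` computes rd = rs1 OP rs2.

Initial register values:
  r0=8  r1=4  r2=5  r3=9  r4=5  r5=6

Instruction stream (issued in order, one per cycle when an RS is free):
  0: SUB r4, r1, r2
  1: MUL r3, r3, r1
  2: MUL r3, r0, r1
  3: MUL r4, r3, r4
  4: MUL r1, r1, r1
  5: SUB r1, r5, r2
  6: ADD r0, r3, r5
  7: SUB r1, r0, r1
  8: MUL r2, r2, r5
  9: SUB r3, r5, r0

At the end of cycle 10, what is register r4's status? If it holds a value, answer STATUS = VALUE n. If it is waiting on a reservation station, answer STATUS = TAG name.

cycle 1: issue SUB r4<-Add1 // r0:8,r1:4,r2:5,r3:9,r4:Add1,r5:6
cycle 2: issue MUL r3<-Mul1 // r0:8,r1:4,r2:5,r3:Mul1,r4:Add1,r5:6
cycle 3: issue MUL r3<-Mul2 // r0:8,r1:4,r2:5,r3:Mul2,r4:Add1,r5:6
cycle 4: CDB Add1=-1; stall // r0:8,r1:4,r2:5,r3:Mul2,r4:-1,r5:6
cycle 5: stall // r0:8,r1:4,r2:5,r3:Mul2,r4:-1,r5:6
cycle 6: stall // r0:8,r1:4,r2:5,r3:Mul2,r4:-1,r5:6
cycle 7: CDB Mul1=36; issue MUL r4<-Mul1 // r0:8,r1:4,r2:5,r3:Mul2,r4:Mul1,r5:6
cycle 8: CDB Mul2=32; issue MUL r1<-Mul2 // r0:8,r1:Mul2,r2:5,r3:32,r4:Mul1,r5:6
cycle 9: issue SUB r1<-Add1 // r0:8,r1:Add1,r2:5,r3:32,r4:Mul1,r5:6
cycle 10: issue ADD r0<-Add2 // r0:Add2,r1:Add1,r2:5,r3:32,r4:Mul1,r5:6

STATUS = TAG Mul1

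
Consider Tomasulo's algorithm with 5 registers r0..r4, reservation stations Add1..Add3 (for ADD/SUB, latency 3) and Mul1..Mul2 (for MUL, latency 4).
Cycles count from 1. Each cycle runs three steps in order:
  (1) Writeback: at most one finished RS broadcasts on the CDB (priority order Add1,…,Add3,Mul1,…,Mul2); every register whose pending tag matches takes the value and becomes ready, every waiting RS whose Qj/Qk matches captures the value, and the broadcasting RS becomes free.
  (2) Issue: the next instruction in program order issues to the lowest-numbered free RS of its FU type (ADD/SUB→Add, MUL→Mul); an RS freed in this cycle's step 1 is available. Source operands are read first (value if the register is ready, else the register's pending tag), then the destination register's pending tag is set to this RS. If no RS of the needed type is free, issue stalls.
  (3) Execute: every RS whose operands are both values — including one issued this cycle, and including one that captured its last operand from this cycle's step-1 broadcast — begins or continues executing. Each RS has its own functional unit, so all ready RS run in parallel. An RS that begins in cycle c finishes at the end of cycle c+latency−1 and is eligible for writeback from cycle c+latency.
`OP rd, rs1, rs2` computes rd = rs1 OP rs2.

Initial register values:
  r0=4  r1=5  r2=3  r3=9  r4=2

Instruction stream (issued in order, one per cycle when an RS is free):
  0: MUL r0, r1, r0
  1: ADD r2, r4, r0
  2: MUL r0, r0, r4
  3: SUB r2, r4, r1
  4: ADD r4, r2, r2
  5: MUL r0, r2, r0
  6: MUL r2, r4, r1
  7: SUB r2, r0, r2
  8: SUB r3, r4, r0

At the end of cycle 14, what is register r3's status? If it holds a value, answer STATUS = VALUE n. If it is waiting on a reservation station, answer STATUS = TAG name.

STATUS = TAG Add2

cycle 1: issue MUL r0<-Mul1 // r0:Mul1,r1:5,r2:3,r3:9,r4:2
cycle 2: issue ADD r2<-Add1 // r0:Mul1,r1:5,r2:Add1,r3:9,r4:2
cycle 3: issue MUL r0<-Mul2 // r0:Mul2,r1:5,r2:Add1,r3:9,r4:2
cycle 4: issue SUB r2<-Add2 // r0:Mul2,r1:5,r2:Add2,r3:9,r4:2
cycle 5: CDB Mul1=20; issue ADD r4<-Add3 // r0:Mul2,r1:5,r2:Add2,r3:9,r4:Add3
cycle 6: issue MUL r0<-Mul1 // r0:Mul1,r1:5,r2:Add2,r3:9,r4:Add3
cycle 7: CDB Add2=-3; stall // r0:Mul1,r1:5,r2:-3,r3:9,r4:Add3
cycle 8: CDB Add1=22; stall // r0:Mul1,r1:5,r2:-3,r3:9,r4:Add3
cycle 9: CDB Mul2=40; issue MUL r2<-Mul2 // r0:Mul1,r1:5,r2:Mul2,r3:9,r4:Add3
cycle 10: CDB Add3=-6; issue SUB r2<-Add1 // r0:Mul1,r1:5,r2:Add1,r3:9,r4:-6
cycle 11: issue SUB r3<-Add2 // r0:Mul1,r1:5,r2:Add1,r3:Add2,r4:-6
cycle 12: - // r0:Mul1,r1:5,r2:Add1,r3:Add2,r4:-6
cycle 13: CDB Mul1=-120 // r0:-120,r1:5,r2:Add1,r3:Add2,r4:-6
cycle 14: CDB Mul2=-30 // r0:-120,r1:5,r2:Add1,r3:Add2,r4:-6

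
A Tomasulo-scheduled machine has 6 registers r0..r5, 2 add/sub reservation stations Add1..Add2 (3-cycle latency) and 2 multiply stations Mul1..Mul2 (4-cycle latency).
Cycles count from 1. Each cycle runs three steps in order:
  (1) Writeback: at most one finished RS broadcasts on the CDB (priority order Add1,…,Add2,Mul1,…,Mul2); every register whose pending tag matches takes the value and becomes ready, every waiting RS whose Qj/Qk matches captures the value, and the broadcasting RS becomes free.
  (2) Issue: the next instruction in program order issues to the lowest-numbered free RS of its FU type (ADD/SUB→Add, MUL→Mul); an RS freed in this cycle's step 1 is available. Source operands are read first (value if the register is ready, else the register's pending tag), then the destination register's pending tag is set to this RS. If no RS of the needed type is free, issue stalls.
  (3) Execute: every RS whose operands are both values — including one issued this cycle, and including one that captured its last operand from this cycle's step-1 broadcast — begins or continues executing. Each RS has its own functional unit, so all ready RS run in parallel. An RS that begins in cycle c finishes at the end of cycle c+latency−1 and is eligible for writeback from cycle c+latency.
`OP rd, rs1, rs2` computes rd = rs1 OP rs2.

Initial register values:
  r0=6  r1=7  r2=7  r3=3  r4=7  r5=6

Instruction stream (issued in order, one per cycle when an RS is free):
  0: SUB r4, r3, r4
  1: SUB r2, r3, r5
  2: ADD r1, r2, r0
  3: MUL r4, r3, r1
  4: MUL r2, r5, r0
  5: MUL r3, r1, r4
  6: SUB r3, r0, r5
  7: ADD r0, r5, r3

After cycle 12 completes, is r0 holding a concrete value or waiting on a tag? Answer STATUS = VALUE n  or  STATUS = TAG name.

  c1: issue SUB r4<-Add1  regs: r0:6,r1:7,r2:7,r3:3,r4:Add1,r5:6
  c2: issue SUB r2<-Add2  regs: r0:6,r1:7,r2:Add2,r3:3,r4:Add1,r5:6
  c3: stall  regs: r0:6,r1:7,r2:Add2,r3:3,r4:Add1,r5:6
  c4: CDB Add1=-4; issue ADD r1<-Add1  regs: r0:6,r1:Add1,r2:Add2,r3:3,r4:-4,r5:6
  c5: CDB Add2=-3; issue MUL r4<-Mul1  regs: r0:6,r1:Add1,r2:-3,r3:3,r4:Mul1,r5:6
  c6: issue MUL r2<-Mul2  regs: r0:6,r1:Add1,r2:Mul2,r3:3,r4:Mul1,r5:6
  c7: stall  regs: r0:6,r1:Add1,r2:Mul2,r3:3,r4:Mul1,r5:6
  c8: CDB Add1=3; stall  regs: r0:6,r1:3,r2:Mul2,r3:3,r4:Mul1,r5:6
  c9: stall  regs: r0:6,r1:3,r2:Mul2,r3:3,r4:Mul1,r5:6
  c10: CDB Mul2=36; issue MUL r3<-Mul2  regs: r0:6,r1:3,r2:36,r3:Mul2,r4:Mul1,r5:6
  c11: issue SUB r3<-Add1  regs: r0:6,r1:3,r2:36,r3:Add1,r4:Mul1,r5:6
  c12: CDB Mul1=9; issue ADD r0<-Add2  regs: r0:Add2,r1:3,r2:36,r3:Add1,r4:9,r5:6

STATUS = TAG Add2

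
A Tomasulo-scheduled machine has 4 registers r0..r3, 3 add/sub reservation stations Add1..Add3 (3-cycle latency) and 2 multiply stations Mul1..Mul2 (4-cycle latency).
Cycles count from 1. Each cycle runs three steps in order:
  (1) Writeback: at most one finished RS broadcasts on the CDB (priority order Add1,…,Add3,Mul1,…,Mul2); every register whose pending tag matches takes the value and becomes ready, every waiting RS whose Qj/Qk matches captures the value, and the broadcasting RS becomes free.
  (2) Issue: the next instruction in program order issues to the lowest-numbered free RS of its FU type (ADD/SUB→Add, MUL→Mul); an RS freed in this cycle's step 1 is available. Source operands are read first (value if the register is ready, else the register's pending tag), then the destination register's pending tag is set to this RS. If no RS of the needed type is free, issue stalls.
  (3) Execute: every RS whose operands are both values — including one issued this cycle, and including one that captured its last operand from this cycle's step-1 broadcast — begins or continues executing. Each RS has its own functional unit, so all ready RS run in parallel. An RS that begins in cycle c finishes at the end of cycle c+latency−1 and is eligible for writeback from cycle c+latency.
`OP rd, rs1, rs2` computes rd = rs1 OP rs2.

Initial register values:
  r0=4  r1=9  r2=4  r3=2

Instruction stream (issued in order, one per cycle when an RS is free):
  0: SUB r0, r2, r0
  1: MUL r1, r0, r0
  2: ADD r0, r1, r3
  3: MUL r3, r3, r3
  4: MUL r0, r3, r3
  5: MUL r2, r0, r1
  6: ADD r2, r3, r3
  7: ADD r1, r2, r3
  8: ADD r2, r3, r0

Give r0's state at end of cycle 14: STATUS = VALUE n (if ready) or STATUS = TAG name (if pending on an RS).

STATUS = VALUE 16

c1: issue SUB r0<-Add1 | r0:Add1,r1:9,r2:4,r3:2
c2: issue MUL r1<-Mul1 | r0:Add1,r1:Mul1,r2:4,r3:2
c3: issue ADD r0<-Add2 | r0:Add2,r1:Mul1,r2:4,r3:2
c4: CDB Add1=0; issue MUL r3<-Mul2 | r0:Add2,r1:Mul1,r2:4,r3:Mul2
c5: stall | r0:Add2,r1:Mul1,r2:4,r3:Mul2
c6: stall | r0:Add2,r1:Mul1,r2:4,r3:Mul2
c7: stall | r0:Add2,r1:Mul1,r2:4,r3:Mul2
c8: CDB Mul1=0; issue MUL r0<-Mul1 | r0:Mul1,r1:0,r2:4,r3:Mul2
c9: CDB Mul2=4; issue MUL r2<-Mul2 | r0:Mul1,r1:0,r2:Mul2,r3:4
c10: issue ADD r2<-Add1 | r0:Mul1,r1:0,r2:Add1,r3:4
c11: CDB Add2=2; issue ADD r1<-Add2 | r0:Mul1,r1:Add2,r2:Add1,r3:4
c12: issue ADD r2<-Add3 | r0:Mul1,r1:Add2,r2:Add3,r3:4
c13: CDB Add1=8 | r0:Mul1,r1:Add2,r2:Add3,r3:4
c14: CDB Mul1=16 | r0:16,r1:Add2,r2:Add3,r3:4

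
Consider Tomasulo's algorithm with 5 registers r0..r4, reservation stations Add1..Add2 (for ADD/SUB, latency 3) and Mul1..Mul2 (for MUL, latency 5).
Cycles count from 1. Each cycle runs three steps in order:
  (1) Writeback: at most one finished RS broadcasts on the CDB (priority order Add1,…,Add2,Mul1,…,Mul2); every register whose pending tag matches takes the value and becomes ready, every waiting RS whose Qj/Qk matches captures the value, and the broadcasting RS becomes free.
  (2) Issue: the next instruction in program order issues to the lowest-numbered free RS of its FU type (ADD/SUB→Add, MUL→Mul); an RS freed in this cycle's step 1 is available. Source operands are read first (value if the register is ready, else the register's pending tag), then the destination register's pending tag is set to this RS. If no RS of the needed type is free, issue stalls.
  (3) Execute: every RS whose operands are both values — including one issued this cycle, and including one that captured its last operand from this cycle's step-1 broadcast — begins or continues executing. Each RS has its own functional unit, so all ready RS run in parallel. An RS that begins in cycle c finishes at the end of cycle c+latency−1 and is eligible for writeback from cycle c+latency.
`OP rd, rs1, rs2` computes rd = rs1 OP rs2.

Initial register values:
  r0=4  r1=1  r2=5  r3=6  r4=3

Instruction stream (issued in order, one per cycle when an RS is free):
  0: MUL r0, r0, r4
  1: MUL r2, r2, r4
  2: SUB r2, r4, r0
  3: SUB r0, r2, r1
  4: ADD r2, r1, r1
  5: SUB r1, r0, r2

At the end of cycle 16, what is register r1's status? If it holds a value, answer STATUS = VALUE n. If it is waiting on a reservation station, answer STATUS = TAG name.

STATUS = VALUE -12

cycle 1: issue MUL r0<-Mul1 // r0:Mul1,r1:1,r2:5,r3:6,r4:3
cycle 2: issue MUL r2<-Mul2 // r0:Mul1,r1:1,r2:Mul2,r3:6,r4:3
cycle 3: issue SUB r2<-Add1 // r0:Mul1,r1:1,r2:Add1,r3:6,r4:3
cycle 4: issue SUB r0<-Add2 // r0:Add2,r1:1,r2:Add1,r3:6,r4:3
cycle 5: stall // r0:Add2,r1:1,r2:Add1,r3:6,r4:3
cycle 6: CDB Mul1=12; stall // r0:Add2,r1:1,r2:Add1,r3:6,r4:3
cycle 7: CDB Mul2=15; stall // r0:Add2,r1:1,r2:Add1,r3:6,r4:3
cycle 8: stall // r0:Add2,r1:1,r2:Add1,r3:6,r4:3
cycle 9: CDB Add1=-9; issue ADD r2<-Add1 // r0:Add2,r1:1,r2:Add1,r3:6,r4:3
cycle 10: stall // r0:Add2,r1:1,r2:Add1,r3:6,r4:3
cycle 11: stall // r0:Add2,r1:1,r2:Add1,r3:6,r4:3
cycle 12: CDB Add1=2; issue SUB r1<-Add1 // r0:Add2,r1:Add1,r2:2,r3:6,r4:3
cycle 13: CDB Add2=-10 // r0:-10,r1:Add1,r2:2,r3:6,r4:3
cycle 14: - // r0:-10,r1:Add1,r2:2,r3:6,r4:3
cycle 15: - // r0:-10,r1:Add1,r2:2,r3:6,r4:3
cycle 16: CDB Add1=-12 // r0:-10,r1:-12,r2:2,r3:6,r4:3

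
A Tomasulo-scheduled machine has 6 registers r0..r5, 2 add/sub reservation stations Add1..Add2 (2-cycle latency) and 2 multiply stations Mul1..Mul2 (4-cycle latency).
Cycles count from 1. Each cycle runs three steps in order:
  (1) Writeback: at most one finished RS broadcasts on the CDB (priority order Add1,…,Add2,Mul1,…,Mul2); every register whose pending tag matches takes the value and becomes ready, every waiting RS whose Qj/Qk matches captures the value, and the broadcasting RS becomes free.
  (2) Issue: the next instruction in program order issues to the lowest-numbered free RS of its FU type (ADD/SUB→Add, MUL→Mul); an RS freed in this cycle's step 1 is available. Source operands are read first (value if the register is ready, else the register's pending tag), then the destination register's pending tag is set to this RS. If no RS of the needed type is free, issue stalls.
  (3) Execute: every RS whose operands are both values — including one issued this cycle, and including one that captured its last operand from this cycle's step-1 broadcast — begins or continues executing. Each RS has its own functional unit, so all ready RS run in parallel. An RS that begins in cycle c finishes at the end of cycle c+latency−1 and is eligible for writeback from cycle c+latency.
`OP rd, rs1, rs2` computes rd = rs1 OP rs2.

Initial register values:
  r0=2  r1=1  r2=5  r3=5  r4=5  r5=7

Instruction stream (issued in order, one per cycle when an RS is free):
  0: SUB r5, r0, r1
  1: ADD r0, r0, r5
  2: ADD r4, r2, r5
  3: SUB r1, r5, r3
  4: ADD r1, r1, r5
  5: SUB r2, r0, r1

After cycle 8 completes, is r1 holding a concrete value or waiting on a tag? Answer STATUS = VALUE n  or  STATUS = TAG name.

STATUS = TAG Add2

cycle 1: issue SUB r5<-Add1 // r0:2,r1:1,r2:5,r3:5,r4:5,r5:Add1
cycle 2: issue ADD r0<-Add2 // r0:Add2,r1:1,r2:5,r3:5,r4:5,r5:Add1
cycle 3: CDB Add1=1; issue ADD r4<-Add1 // r0:Add2,r1:1,r2:5,r3:5,r4:Add1,r5:1
cycle 4: stall // r0:Add2,r1:1,r2:5,r3:5,r4:Add1,r5:1
cycle 5: CDB Add1=6; issue SUB r1<-Add1 // r0:Add2,r1:Add1,r2:5,r3:5,r4:6,r5:1
cycle 6: CDB Add2=3; issue ADD r1<-Add2 // r0:3,r1:Add2,r2:5,r3:5,r4:6,r5:1
cycle 7: CDB Add1=-4; issue SUB r2<-Add1 // r0:3,r1:Add2,r2:Add1,r3:5,r4:6,r5:1
cycle 8: - // r0:3,r1:Add2,r2:Add1,r3:5,r4:6,r5:1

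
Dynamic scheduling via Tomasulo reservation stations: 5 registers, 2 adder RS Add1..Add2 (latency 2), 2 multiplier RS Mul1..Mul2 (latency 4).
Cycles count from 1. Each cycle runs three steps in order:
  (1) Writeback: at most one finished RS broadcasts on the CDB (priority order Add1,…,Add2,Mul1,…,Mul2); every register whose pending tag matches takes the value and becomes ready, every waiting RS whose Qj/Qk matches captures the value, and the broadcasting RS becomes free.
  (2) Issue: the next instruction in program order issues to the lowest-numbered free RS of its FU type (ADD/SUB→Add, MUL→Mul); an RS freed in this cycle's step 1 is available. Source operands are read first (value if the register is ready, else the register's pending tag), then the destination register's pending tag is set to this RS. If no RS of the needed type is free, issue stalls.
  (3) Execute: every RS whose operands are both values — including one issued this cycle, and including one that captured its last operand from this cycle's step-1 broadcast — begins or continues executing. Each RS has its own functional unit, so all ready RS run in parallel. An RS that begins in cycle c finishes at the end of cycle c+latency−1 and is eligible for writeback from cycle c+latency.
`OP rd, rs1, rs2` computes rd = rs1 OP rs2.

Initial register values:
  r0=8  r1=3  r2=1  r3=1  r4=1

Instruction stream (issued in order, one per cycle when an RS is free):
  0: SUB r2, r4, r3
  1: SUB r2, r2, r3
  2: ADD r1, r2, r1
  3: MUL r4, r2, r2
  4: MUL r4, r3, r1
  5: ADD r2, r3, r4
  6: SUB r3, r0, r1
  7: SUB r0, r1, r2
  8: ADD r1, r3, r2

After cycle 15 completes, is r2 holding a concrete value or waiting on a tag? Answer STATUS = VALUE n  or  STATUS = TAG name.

STATUS = VALUE 3

cycle 1: issue SUB r2<-Add1 // r0:8,r1:3,r2:Add1,r3:1,r4:1
cycle 2: issue SUB r2<-Add2 // r0:8,r1:3,r2:Add2,r3:1,r4:1
cycle 3: CDB Add1=0; issue ADD r1<-Add1 // r0:8,r1:Add1,r2:Add2,r3:1,r4:1
cycle 4: issue MUL r4<-Mul1 // r0:8,r1:Add1,r2:Add2,r3:1,r4:Mul1
cycle 5: CDB Add2=-1; issue MUL r4<-Mul2 // r0:8,r1:Add1,r2:-1,r3:1,r4:Mul2
cycle 6: issue ADD r2<-Add2 // r0:8,r1:Add1,r2:Add2,r3:1,r4:Mul2
cycle 7: CDB Add1=2; issue SUB r3<-Add1 // r0:8,r1:2,r2:Add2,r3:Add1,r4:Mul2
cycle 8: stall // r0:8,r1:2,r2:Add2,r3:Add1,r4:Mul2
cycle 9: CDB Add1=6; issue SUB r0<-Add1 // r0:Add1,r1:2,r2:Add2,r3:6,r4:Mul2
cycle 10: CDB Mul1=1; stall // r0:Add1,r1:2,r2:Add2,r3:6,r4:Mul2
cycle 11: CDB Mul2=2; stall // r0:Add1,r1:2,r2:Add2,r3:6,r4:2
cycle 12: stall // r0:Add1,r1:2,r2:Add2,r3:6,r4:2
cycle 13: CDB Add2=3; issue ADD r1<-Add2 // r0:Add1,r1:Add2,r2:3,r3:6,r4:2
cycle 14: - // r0:Add1,r1:Add2,r2:3,r3:6,r4:2
cycle 15: CDB Add1=-1 // r0:-1,r1:Add2,r2:3,r3:6,r4:2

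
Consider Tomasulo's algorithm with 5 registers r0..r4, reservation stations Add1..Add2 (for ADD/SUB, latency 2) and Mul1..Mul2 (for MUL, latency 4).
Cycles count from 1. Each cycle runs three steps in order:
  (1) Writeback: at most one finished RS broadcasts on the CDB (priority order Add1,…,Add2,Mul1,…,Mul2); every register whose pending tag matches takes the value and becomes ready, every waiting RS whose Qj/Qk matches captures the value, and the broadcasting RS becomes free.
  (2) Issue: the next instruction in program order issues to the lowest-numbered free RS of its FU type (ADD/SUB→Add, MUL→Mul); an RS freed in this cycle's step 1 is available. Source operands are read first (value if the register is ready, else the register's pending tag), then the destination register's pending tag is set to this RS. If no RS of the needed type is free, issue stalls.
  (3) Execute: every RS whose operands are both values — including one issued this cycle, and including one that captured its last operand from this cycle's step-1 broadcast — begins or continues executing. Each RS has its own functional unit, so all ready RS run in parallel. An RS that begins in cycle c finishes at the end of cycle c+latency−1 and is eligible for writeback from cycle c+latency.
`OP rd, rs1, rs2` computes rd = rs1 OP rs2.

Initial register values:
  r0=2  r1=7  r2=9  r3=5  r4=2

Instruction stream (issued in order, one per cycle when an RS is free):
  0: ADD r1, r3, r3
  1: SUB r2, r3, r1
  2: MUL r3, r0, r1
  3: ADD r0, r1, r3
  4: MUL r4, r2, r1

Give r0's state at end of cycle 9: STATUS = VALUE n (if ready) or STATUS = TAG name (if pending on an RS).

STATUS = VALUE 30

cycle 1: issue ADD r1<-Add1 // r0:2,r1:Add1,r2:9,r3:5,r4:2
cycle 2: issue SUB r2<-Add2 // r0:2,r1:Add1,r2:Add2,r3:5,r4:2
cycle 3: CDB Add1=10; issue MUL r3<-Mul1 // r0:2,r1:10,r2:Add2,r3:Mul1,r4:2
cycle 4: issue ADD r0<-Add1 // r0:Add1,r1:10,r2:Add2,r3:Mul1,r4:2
cycle 5: CDB Add2=-5; issue MUL r4<-Mul2 // r0:Add1,r1:10,r2:-5,r3:Mul1,r4:Mul2
cycle 6: - // r0:Add1,r1:10,r2:-5,r3:Mul1,r4:Mul2
cycle 7: CDB Mul1=20 // r0:Add1,r1:10,r2:-5,r3:20,r4:Mul2
cycle 8: - // r0:Add1,r1:10,r2:-5,r3:20,r4:Mul2
cycle 9: CDB Add1=30 // r0:30,r1:10,r2:-5,r3:20,r4:Mul2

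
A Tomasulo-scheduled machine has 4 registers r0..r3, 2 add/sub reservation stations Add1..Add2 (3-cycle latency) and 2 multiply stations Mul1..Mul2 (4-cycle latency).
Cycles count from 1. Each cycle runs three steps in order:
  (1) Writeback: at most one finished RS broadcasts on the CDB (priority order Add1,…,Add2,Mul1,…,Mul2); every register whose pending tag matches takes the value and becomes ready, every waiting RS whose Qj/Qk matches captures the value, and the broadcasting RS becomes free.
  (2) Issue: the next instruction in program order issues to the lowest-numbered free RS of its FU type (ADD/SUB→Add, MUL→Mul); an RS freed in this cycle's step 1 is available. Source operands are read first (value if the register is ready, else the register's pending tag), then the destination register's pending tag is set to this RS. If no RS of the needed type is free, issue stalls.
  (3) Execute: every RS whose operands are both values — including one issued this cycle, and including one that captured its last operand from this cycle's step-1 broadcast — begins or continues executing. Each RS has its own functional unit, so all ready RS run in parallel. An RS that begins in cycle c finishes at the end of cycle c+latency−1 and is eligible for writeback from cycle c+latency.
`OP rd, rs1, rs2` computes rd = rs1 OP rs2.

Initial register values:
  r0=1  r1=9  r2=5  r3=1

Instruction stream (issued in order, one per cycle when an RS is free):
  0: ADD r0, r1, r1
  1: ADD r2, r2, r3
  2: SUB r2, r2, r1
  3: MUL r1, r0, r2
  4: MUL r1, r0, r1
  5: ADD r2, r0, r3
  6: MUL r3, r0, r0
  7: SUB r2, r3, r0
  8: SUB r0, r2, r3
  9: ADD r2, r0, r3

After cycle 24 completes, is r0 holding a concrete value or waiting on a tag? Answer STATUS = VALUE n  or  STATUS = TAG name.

STATUS = VALUE -18

c1: issue ADD r0<-Add1 | r0:Add1,r1:9,r2:5,r3:1
c2: issue ADD r2<-Add2 | r0:Add1,r1:9,r2:Add2,r3:1
c3: stall | r0:Add1,r1:9,r2:Add2,r3:1
c4: CDB Add1=18; issue SUB r2<-Add1 | r0:18,r1:9,r2:Add1,r3:1
c5: CDB Add2=6; issue MUL r1<-Mul1 | r0:18,r1:Mul1,r2:Add1,r3:1
c6: issue MUL r1<-Mul2 | r0:18,r1:Mul2,r2:Add1,r3:1
c7: issue ADD r2<-Add2 | r0:18,r1:Mul2,r2:Add2,r3:1
c8: CDB Add1=-3; stall | r0:18,r1:Mul2,r2:Add2,r3:1
c9: stall | r0:18,r1:Mul2,r2:Add2,r3:1
c10: CDB Add2=19; stall | r0:18,r1:Mul2,r2:19,r3:1
c11: stall | r0:18,r1:Mul2,r2:19,r3:1
c12: CDB Mul1=-54; issue MUL r3<-Mul1 | r0:18,r1:Mul2,r2:19,r3:Mul1
c13: issue SUB r2<-Add1 | r0:18,r1:Mul2,r2:Add1,r3:Mul1
c14: issue SUB r0<-Add2 | r0:Add2,r1:Mul2,r2:Add1,r3:Mul1
c15: stall | r0:Add2,r1:Mul2,r2:Add1,r3:Mul1
c16: CDB Mul1=324; stall | r0:Add2,r1:Mul2,r2:Add1,r3:324
c17: CDB Mul2=-972; stall | r0:Add2,r1:-972,r2:Add1,r3:324
c18: stall | r0:Add2,r1:-972,r2:Add1,r3:324
c19: CDB Add1=306; issue ADD r2<-Add1 | r0:Add2,r1:-972,r2:Add1,r3:324
c20: - | r0:Add2,r1:-972,r2:Add1,r3:324
c21: - | r0:Add2,r1:-972,r2:Add1,r3:324
c22: CDB Add2=-18 | r0:-18,r1:-972,r2:Add1,r3:324
c23: - | r0:-18,r1:-972,r2:Add1,r3:324
c24: - | r0:-18,r1:-972,r2:Add1,r3:324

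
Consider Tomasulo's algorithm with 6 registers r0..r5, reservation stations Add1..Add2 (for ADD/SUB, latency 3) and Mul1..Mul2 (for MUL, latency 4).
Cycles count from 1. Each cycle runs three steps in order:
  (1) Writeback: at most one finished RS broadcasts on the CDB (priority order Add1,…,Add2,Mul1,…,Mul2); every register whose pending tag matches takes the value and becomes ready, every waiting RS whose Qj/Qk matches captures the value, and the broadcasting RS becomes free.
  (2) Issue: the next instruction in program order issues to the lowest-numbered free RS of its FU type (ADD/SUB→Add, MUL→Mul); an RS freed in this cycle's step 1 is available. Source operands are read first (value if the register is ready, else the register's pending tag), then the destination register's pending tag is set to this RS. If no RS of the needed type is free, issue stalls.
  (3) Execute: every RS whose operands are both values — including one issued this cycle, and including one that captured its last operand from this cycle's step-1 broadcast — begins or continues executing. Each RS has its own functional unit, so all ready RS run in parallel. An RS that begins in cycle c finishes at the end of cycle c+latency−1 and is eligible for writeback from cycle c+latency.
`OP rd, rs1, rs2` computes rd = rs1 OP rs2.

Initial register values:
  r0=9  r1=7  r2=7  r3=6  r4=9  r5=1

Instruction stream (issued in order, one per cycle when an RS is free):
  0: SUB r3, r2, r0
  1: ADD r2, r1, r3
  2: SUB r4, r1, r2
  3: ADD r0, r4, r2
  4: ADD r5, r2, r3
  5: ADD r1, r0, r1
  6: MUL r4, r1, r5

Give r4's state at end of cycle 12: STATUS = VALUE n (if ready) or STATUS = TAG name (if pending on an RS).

  c1: issue SUB r3<-Add1  regs: r0:9,r1:7,r2:7,r3:Add1,r4:9,r5:1
  c2: issue ADD r2<-Add2  regs: r0:9,r1:7,r2:Add2,r3:Add1,r4:9,r5:1
  c3: stall  regs: r0:9,r1:7,r2:Add2,r3:Add1,r4:9,r5:1
  c4: CDB Add1=-2; issue SUB r4<-Add1  regs: r0:9,r1:7,r2:Add2,r3:-2,r4:Add1,r5:1
  c5: stall  regs: r0:9,r1:7,r2:Add2,r3:-2,r4:Add1,r5:1
  c6: stall  regs: r0:9,r1:7,r2:Add2,r3:-2,r4:Add1,r5:1
  c7: CDB Add2=5; issue ADD r0<-Add2  regs: r0:Add2,r1:7,r2:5,r3:-2,r4:Add1,r5:1
  c8: stall  regs: r0:Add2,r1:7,r2:5,r3:-2,r4:Add1,r5:1
  c9: stall  regs: r0:Add2,r1:7,r2:5,r3:-2,r4:Add1,r5:1
  c10: CDB Add1=2; issue ADD r5<-Add1  regs: r0:Add2,r1:7,r2:5,r3:-2,r4:2,r5:Add1
  c11: stall  regs: r0:Add2,r1:7,r2:5,r3:-2,r4:2,r5:Add1
  c12: stall  regs: r0:Add2,r1:7,r2:5,r3:-2,r4:2,r5:Add1

STATUS = VALUE 2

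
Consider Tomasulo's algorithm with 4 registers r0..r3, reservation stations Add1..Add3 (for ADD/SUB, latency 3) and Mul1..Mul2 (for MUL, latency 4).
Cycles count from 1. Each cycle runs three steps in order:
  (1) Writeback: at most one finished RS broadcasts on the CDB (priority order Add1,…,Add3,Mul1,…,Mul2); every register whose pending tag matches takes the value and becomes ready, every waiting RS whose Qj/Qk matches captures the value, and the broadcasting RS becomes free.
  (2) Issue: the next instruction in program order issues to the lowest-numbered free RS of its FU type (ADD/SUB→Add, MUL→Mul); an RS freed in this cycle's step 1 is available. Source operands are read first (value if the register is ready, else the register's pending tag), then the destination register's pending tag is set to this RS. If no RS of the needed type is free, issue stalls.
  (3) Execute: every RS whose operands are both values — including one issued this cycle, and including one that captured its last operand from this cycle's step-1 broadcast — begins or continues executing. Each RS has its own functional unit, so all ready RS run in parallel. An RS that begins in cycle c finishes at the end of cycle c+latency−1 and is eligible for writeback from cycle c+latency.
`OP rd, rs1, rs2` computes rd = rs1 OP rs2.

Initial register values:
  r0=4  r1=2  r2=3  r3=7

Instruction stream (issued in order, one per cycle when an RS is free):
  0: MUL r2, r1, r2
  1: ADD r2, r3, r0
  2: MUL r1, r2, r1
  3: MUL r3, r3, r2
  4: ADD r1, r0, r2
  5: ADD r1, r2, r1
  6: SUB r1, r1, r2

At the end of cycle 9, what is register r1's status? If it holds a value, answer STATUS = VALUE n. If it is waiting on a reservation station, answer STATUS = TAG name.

c1: issue MUL r2<-Mul1 | r0:4,r1:2,r2:Mul1,r3:7
c2: issue ADD r2<-Add1 | r0:4,r1:2,r2:Add1,r3:7
c3: issue MUL r1<-Mul2 | r0:4,r1:Mul2,r2:Add1,r3:7
c4: stall | r0:4,r1:Mul2,r2:Add1,r3:7
c5: CDB Add1=11; stall | r0:4,r1:Mul2,r2:11,r3:7
c6: CDB Mul1=6; issue MUL r3<-Mul1 | r0:4,r1:Mul2,r2:11,r3:Mul1
c7: issue ADD r1<-Add1 | r0:4,r1:Add1,r2:11,r3:Mul1
c8: issue ADD r1<-Add2 | r0:4,r1:Add2,r2:11,r3:Mul1
c9: CDB Mul2=22; issue SUB r1<-Add3 | r0:4,r1:Add3,r2:11,r3:Mul1

STATUS = TAG Add3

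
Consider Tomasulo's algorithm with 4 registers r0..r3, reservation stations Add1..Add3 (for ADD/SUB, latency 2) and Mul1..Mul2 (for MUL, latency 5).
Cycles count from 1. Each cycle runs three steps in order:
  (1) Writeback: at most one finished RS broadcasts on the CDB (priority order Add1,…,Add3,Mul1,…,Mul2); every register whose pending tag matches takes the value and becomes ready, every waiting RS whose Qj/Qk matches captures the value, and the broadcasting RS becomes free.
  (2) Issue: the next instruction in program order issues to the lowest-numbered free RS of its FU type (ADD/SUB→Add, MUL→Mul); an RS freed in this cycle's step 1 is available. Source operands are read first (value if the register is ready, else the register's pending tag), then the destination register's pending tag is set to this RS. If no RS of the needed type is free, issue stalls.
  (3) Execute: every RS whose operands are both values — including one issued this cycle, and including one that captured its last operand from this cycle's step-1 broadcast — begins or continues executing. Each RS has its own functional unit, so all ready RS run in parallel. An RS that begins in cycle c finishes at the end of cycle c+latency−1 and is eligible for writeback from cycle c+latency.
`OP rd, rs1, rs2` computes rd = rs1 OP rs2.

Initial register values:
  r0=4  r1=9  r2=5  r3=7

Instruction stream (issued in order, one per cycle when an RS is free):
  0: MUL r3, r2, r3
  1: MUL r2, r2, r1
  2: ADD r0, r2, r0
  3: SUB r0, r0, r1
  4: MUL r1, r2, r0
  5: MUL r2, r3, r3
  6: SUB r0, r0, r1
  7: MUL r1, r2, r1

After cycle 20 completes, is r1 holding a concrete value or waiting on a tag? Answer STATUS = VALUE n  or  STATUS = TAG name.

  c1: issue MUL r3<-Mul1  regs: r0:4,r1:9,r2:5,r3:Mul1
  c2: issue MUL r2<-Mul2  regs: r0:4,r1:9,r2:Mul2,r3:Mul1
  c3: issue ADD r0<-Add1  regs: r0:Add1,r1:9,r2:Mul2,r3:Mul1
  c4: issue SUB r0<-Add2  regs: r0:Add2,r1:9,r2:Mul2,r3:Mul1
  c5: stall  regs: r0:Add2,r1:9,r2:Mul2,r3:Mul1
  c6: CDB Mul1=35; issue MUL r1<-Mul1  regs: r0:Add2,r1:Mul1,r2:Mul2,r3:35
  c7: CDB Mul2=45; issue MUL r2<-Mul2  regs: r0:Add2,r1:Mul1,r2:Mul2,r3:35
  c8: issue SUB r0<-Add3  regs: r0:Add3,r1:Mul1,r2:Mul2,r3:35
  c9: CDB Add1=49; stall  regs: r0:Add3,r1:Mul1,r2:Mul2,r3:35
  c10: stall  regs: r0:Add3,r1:Mul1,r2:Mul2,r3:35
  c11: CDB Add2=40; stall  regs: r0:Add3,r1:Mul1,r2:Mul2,r3:35
  c12: CDB Mul2=1225; issue MUL r1<-Mul2  regs: r0:Add3,r1:Mul2,r2:1225,r3:35
  c13: -  regs: r0:Add3,r1:Mul2,r2:1225,r3:35
  c14: -  regs: r0:Add3,r1:Mul2,r2:1225,r3:35
  c15: -  regs: r0:Add3,r1:Mul2,r2:1225,r3:35
  c16: CDB Mul1=1800  regs: r0:Add3,r1:Mul2,r2:1225,r3:35
  c17: -  regs: r0:Add3,r1:Mul2,r2:1225,r3:35
  c18: CDB Add3=-1760  regs: r0:-1760,r1:Mul2,r2:1225,r3:35
  c19: -  regs: r0:-1760,r1:Mul2,r2:1225,r3:35
  c20: -  regs: r0:-1760,r1:Mul2,r2:1225,r3:35

STATUS = TAG Mul2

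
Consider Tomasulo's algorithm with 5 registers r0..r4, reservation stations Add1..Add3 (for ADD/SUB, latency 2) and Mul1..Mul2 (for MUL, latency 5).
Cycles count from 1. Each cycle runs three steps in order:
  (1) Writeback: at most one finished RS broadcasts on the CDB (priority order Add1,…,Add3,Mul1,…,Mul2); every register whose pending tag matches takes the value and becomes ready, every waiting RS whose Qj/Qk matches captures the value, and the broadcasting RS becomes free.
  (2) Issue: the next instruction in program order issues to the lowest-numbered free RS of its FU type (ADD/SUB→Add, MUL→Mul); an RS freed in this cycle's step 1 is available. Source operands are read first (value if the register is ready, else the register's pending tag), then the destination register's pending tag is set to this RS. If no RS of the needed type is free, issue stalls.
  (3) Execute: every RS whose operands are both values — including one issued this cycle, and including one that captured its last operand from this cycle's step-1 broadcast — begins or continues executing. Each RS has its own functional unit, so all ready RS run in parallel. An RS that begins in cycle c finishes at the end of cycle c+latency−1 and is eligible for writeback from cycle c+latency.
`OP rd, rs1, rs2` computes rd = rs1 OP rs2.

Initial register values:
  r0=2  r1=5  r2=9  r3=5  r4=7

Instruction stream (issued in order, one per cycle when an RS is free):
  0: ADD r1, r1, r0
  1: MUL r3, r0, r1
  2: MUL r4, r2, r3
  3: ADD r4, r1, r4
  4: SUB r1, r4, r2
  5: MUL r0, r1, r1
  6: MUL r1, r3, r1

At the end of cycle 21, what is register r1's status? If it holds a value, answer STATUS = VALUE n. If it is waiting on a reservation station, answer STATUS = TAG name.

cycle 1: issue ADD r1<-Add1 // r0:2,r1:Add1,r2:9,r3:5,r4:7
cycle 2: issue MUL r3<-Mul1 // r0:2,r1:Add1,r2:9,r3:Mul1,r4:7
cycle 3: CDB Add1=7; issue MUL r4<-Mul2 // r0:2,r1:7,r2:9,r3:Mul1,r4:Mul2
cycle 4: issue ADD r4<-Add1 // r0:2,r1:7,r2:9,r3:Mul1,r4:Add1
cycle 5: issue SUB r1<-Add2 // r0:2,r1:Add2,r2:9,r3:Mul1,r4:Add1
cycle 6: stall // r0:2,r1:Add2,r2:9,r3:Mul1,r4:Add1
cycle 7: stall // r0:2,r1:Add2,r2:9,r3:Mul1,r4:Add1
cycle 8: CDB Mul1=14; issue MUL r0<-Mul1 // r0:Mul1,r1:Add2,r2:9,r3:14,r4:Add1
cycle 9: stall // r0:Mul1,r1:Add2,r2:9,r3:14,r4:Add1
cycle 10: stall // r0:Mul1,r1:Add2,r2:9,r3:14,r4:Add1
cycle 11: stall // r0:Mul1,r1:Add2,r2:9,r3:14,r4:Add1
cycle 12: stall // r0:Mul1,r1:Add2,r2:9,r3:14,r4:Add1
cycle 13: CDB Mul2=126; issue MUL r1<-Mul2 // r0:Mul1,r1:Mul2,r2:9,r3:14,r4:Add1
cycle 14: - // r0:Mul1,r1:Mul2,r2:9,r3:14,r4:Add1
cycle 15: CDB Add1=133 // r0:Mul1,r1:Mul2,r2:9,r3:14,r4:133
cycle 16: - // r0:Mul1,r1:Mul2,r2:9,r3:14,r4:133
cycle 17: CDB Add2=124 // r0:Mul1,r1:Mul2,r2:9,r3:14,r4:133
cycle 18: - // r0:Mul1,r1:Mul2,r2:9,r3:14,r4:133
cycle 19: - // r0:Mul1,r1:Mul2,r2:9,r3:14,r4:133
cycle 20: - // r0:Mul1,r1:Mul2,r2:9,r3:14,r4:133
cycle 21: - // r0:Mul1,r1:Mul2,r2:9,r3:14,r4:133

STATUS = TAG Mul2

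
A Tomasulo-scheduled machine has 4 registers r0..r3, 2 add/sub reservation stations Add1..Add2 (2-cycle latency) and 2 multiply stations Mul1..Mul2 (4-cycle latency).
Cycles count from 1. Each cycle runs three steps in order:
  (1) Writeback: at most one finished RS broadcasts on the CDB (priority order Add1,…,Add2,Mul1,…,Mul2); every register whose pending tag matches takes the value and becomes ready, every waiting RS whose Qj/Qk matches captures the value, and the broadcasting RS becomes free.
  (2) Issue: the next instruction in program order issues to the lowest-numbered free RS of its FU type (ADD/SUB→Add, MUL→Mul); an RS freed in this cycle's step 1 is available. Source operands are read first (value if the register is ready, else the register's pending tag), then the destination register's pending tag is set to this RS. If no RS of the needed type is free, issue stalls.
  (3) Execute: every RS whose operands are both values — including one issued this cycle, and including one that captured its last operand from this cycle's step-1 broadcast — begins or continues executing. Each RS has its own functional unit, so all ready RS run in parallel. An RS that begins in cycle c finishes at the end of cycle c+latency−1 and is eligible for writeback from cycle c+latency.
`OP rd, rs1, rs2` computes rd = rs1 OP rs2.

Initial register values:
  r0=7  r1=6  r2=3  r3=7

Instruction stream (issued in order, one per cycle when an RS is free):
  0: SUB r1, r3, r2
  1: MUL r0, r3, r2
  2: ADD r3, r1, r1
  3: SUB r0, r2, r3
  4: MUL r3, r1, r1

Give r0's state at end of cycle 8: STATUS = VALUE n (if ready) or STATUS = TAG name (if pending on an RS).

STATUS = VALUE -5

c1: issue SUB r1<-Add1 | r0:7,r1:Add1,r2:3,r3:7
c2: issue MUL r0<-Mul1 | r0:Mul1,r1:Add1,r2:3,r3:7
c3: CDB Add1=4; issue ADD r3<-Add1 | r0:Mul1,r1:4,r2:3,r3:Add1
c4: issue SUB r0<-Add2 | r0:Add2,r1:4,r2:3,r3:Add1
c5: CDB Add1=8; issue MUL r3<-Mul2 | r0:Add2,r1:4,r2:3,r3:Mul2
c6: CDB Mul1=21 | r0:Add2,r1:4,r2:3,r3:Mul2
c7: CDB Add2=-5 | r0:-5,r1:4,r2:3,r3:Mul2
c8: - | r0:-5,r1:4,r2:3,r3:Mul2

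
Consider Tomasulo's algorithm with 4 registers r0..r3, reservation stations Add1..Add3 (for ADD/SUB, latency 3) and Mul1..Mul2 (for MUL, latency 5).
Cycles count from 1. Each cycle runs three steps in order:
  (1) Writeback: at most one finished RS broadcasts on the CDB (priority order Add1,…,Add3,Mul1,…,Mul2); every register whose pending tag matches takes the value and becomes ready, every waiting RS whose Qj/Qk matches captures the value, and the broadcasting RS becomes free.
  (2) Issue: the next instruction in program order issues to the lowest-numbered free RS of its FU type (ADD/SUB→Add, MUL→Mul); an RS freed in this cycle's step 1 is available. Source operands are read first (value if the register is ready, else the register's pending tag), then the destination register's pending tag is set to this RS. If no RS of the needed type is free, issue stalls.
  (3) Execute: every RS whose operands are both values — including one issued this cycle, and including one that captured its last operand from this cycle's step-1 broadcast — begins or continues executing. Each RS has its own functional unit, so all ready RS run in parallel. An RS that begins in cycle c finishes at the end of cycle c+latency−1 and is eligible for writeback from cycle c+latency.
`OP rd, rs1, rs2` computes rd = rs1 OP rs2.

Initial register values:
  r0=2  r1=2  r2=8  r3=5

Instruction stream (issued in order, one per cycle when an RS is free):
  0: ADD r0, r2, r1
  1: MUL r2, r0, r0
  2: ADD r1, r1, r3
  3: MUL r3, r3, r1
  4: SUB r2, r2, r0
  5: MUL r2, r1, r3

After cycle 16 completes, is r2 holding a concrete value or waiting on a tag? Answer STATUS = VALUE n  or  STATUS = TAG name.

cycle 1: issue ADD r0<-Add1 // r0:Add1,r1:2,r2:8,r3:5
cycle 2: issue MUL r2<-Mul1 // r0:Add1,r1:2,r2:Mul1,r3:5
cycle 3: issue ADD r1<-Add2 // r0:Add1,r1:Add2,r2:Mul1,r3:5
cycle 4: CDB Add1=10; issue MUL r3<-Mul2 // r0:10,r1:Add2,r2:Mul1,r3:Mul2
cycle 5: issue SUB r2<-Add1 // r0:10,r1:Add2,r2:Add1,r3:Mul2
cycle 6: CDB Add2=7; stall // r0:10,r1:7,r2:Add1,r3:Mul2
cycle 7: stall // r0:10,r1:7,r2:Add1,r3:Mul2
cycle 8: stall // r0:10,r1:7,r2:Add1,r3:Mul2
cycle 9: CDB Mul1=100; issue MUL r2<-Mul1 // r0:10,r1:7,r2:Mul1,r3:Mul2
cycle 10: - // r0:10,r1:7,r2:Mul1,r3:Mul2
cycle 11: CDB Mul2=35 // r0:10,r1:7,r2:Mul1,r3:35
cycle 12: CDB Add1=90 // r0:10,r1:7,r2:Mul1,r3:35
cycle 13: - // r0:10,r1:7,r2:Mul1,r3:35
cycle 14: - // r0:10,r1:7,r2:Mul1,r3:35
cycle 15: - // r0:10,r1:7,r2:Mul1,r3:35
cycle 16: CDB Mul1=245 // r0:10,r1:7,r2:245,r3:35

STATUS = VALUE 245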